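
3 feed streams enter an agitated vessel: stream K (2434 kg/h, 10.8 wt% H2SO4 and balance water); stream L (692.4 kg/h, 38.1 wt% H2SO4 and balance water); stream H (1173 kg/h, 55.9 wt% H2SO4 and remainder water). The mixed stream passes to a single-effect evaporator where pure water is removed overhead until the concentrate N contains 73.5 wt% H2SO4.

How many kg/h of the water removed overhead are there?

2691 kg/h

H2SO4 entering = 2434×0.108 + 692.4×0.381 + 1173×0.559 = 1182.4 kg/h.
All H2SO4 reports to N, so N = 1182.4/0.735 = 1608.7 kg/h.
Total feed = 4299.4 kg/h; overhead = 4299.4 − 1608.7 = 2690.7 kg/h.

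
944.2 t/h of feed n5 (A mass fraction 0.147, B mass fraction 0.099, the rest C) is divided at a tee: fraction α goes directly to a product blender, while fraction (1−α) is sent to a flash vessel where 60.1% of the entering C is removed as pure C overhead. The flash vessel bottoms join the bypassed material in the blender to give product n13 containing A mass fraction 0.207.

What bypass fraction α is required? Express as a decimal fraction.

All 944.2×0.147 = 138.8 t/h of A reaches n13, so n13 = 138.8/0.207 = 670.52 t/h and vapour = 273.68 t/h.
The evaporator receives (1−α)·944.2 of feed at 0.754 C and removes 0.601 of that C:
0.601×0.754×(1−α)×944.2 = 273.68
(1−α) = 273.68/427.87 = 0.6396;  α = 0.3604.

0.360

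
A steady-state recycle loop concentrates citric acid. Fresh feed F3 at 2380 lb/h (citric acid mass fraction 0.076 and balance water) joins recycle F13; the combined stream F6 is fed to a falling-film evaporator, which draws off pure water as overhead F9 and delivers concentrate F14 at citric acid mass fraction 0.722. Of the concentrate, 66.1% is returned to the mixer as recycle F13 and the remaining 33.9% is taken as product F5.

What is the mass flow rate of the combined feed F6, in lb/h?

Overall citric acid balance (none leaves overhead): citric acid in fresh feed = citric acid in product, i.e. 2380×0.076 = (1−0.661)·F14·0.722.
F14 = 180.88/(0.722×0.339) = 739.02 lb/h.
Recycle F13 = 0.661×739.02 = 488.49 lb/h.
Combined feed F6 = 2380 + 488.49 = 2868.5 lb/h.

2868 lb/h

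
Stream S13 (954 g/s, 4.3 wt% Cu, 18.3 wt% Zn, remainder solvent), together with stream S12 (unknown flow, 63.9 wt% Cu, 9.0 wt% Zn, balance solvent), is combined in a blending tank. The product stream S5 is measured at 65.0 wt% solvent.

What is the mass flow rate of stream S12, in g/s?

312.1 g/s

Let S12 be the unknown flow. Total out = 954 + S12.
solvent balance: 738.4 + 0.271·S12 = 0.650·(954 + S12)
(0.271 − 0.650)·S12 = 0.650×954 − 738.4 = -118.3
S12 = -118.3 / -0.379 = 312.13 g/s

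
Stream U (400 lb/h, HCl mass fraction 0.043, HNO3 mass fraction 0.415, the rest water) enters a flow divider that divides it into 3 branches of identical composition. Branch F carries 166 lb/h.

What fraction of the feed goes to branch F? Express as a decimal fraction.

0.415

Fraction to F = 166/400 = 0.4150.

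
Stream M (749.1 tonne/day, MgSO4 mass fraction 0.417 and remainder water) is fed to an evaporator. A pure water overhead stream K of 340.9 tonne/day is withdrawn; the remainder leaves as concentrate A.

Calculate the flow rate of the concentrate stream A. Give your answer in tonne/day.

408.2 tonne/day

Concentrate = 749.1 − 340.9 = 408.2 tonne/day.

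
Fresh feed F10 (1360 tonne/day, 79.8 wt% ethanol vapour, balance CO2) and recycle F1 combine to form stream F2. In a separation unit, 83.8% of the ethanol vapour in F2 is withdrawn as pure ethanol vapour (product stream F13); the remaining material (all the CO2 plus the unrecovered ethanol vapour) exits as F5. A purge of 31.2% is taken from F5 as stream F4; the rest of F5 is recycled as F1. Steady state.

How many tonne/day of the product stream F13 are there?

1024 tonne/day

ethanol vapour in F2: m_A = 1360×0.798 + (1−0.312)·(1−0.838)·m_A, so m_A = 1085.3/0.8885 = 1221.4 tonne/day.
Product F13 = 0.838×1221.4 = 1023.5 tonne/day.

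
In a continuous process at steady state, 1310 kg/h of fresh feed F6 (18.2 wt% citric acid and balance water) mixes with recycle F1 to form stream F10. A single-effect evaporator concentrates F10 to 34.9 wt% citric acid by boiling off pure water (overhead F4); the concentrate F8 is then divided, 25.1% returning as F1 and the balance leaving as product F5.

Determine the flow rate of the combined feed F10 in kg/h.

Overall citric acid balance (none leaves overhead): citric acid in fresh feed = citric acid in product, i.e. 1310×0.182 = (1−0.251)·F8·0.349.
F8 = 238.42/(0.349×0.749) = 912.09 kg/h.
Recycle F1 = 0.251×912.09 = 228.93 kg/h.
Combined feed F10 = 1310 + 228.93 = 1538.9 kg/h.

1539 kg/h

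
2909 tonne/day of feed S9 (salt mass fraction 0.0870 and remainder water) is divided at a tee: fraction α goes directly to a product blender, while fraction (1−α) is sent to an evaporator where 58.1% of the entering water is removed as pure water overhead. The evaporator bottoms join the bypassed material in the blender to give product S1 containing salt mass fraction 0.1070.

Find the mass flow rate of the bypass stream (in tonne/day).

1884 tonne/day

All 2909×0.087 = 253.08 tonne/day of salt reaches S1, so S1 = 253.08/0.107 = 2365.3 tonne/day and vapour = 543.74 tonne/day.
The evaporator receives (1−α)·2909 of feed at 0.913 water and removes 0.581 of that water:
0.581×0.913×(1−α)×2909 = 543.74
(1−α) = 543.74/1543.1 = 0.3524;  α = 0.6476.
Bypass flow = 0.6476×2909 = 1884 tonne/day.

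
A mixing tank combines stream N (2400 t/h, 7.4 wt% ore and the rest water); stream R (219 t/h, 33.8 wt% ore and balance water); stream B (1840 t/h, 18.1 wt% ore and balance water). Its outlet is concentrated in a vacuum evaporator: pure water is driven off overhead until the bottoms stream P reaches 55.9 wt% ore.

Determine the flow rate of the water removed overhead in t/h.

3413 t/h

ore entering = 2400×0.074 + 219×0.338 + 1840×0.181 = 584.66 t/h.
All ore reports to P, so P = 584.66/0.559 = 1045.9 t/h.
Total feed = 4459 t/h; overhead = 4459 − 1045.9 = 3413.1 t/h.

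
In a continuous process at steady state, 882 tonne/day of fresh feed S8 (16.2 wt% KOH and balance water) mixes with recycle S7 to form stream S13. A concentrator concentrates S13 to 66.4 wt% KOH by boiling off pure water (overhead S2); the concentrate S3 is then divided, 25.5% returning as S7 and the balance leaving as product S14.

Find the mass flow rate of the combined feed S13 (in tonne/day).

955.7 tonne/day

Overall KOH balance (none leaves overhead): KOH in fresh feed = KOH in product, i.e. 882×0.162 = (1−0.255)·S3·0.664.
S3 = 142.88/(0.664×0.745) = 288.84 tonne/day.
Recycle S7 = 0.255×288.84 = 73.655 tonne/day.
Combined feed S13 = 882 + 73.655 = 955.65 tonne/day.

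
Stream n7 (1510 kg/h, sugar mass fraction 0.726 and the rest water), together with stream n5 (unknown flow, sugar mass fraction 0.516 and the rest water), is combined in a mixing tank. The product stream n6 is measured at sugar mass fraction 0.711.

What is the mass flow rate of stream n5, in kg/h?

Let n5 be the unknown flow. Total out = 1510 + n5.
sugar balance: 1096.3 + 0.516·n5 = 0.711·(1510 + n5)
(0.516 − 0.711)·n5 = 0.711×1510 − 1096.3 = -22.65
n5 = -22.65 / -0.195 = 116.15 kg/h

116.2 kg/h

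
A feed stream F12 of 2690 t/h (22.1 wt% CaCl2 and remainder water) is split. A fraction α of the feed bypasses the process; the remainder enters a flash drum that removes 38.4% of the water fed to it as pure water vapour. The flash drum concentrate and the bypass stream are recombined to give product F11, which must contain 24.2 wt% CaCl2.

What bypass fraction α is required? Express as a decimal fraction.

All 2690×0.221 = 594.49 t/h of CaCl2 reaches F11, so F11 = 594.49/0.242 = 2456.6 t/h and vapour = 233.43 t/h.
The evaporator receives (1−α)·2690 of feed at 0.779 water and removes 0.384 of that water:
0.384×0.779×(1−α)×2690 = 233.43
(1−α) = 233.43/804.68 = 0.2901;  α = 0.7099.

0.710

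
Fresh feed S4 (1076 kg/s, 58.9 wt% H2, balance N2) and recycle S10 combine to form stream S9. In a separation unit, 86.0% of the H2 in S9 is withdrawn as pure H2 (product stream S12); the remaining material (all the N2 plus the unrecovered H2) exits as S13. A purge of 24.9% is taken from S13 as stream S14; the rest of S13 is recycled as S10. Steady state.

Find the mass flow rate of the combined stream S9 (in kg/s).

N2 enters only via S4 and leaves only via the purge: 1076×0.411 = 0.249×(N2 in S13), and the separation unit passes all N2, so N2 in S9 = N2 in S13 = 1776 kg/s.
H2 in S9: m_A = 1076×0.589 + (1−0.249)·(1−0.860)·m_A, so m_A = 633.76/0.8949 = 708.23 kg/s.
S9 = 708.23 + 1776 = 2484.3 kg/s.

2484 kg/s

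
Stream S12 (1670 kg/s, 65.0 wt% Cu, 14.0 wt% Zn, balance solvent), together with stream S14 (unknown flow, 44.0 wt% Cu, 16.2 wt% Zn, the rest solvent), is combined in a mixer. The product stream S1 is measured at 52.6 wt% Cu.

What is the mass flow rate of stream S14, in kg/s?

Let S14 be the unknown flow. Total out = 1670 + S14.
Cu balance: 1085.5 + 0.440·S14 = 0.526·(1670 + S14)
(0.440 − 0.526)·S14 = 0.526×1670 − 1085.5 = -207.08
S14 = -207.08 / -0.086 = 2407.9 kg/s

2408 kg/s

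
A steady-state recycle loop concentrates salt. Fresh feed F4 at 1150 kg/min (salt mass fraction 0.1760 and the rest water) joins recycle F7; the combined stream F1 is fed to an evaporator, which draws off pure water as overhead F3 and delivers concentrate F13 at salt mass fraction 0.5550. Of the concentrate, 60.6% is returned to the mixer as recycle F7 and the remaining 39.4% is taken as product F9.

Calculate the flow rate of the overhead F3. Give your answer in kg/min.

785.3 kg/min

Overall salt balance (none leaves overhead): salt in fresh feed = salt in product, i.e. 1150×0.176 = (1−0.606)·F13·0.555.
F13 = 202.4/(0.555×0.394) = 925.6 kg/min.
Recycle F7 = 0.606×925.6 = 560.91 kg/min.
Combined feed F1 = 1150 + 560.91 = 1710.9 kg/min.
Overhead F3 = F1 − F13 = 1710.9 − 925.6 = 785.32 kg/min.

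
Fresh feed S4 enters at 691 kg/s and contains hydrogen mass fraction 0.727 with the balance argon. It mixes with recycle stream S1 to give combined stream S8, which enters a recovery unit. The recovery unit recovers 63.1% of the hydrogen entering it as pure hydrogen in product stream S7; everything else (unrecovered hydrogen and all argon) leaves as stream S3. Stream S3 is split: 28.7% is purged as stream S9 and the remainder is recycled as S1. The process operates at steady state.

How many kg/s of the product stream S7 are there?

hydrogen in S8: m_A = 691×0.727 + (1−0.287)·(1−0.631)·m_A, so m_A = 502.36/0.7369 = 681.71 kg/s.
Product S7 = 0.631×681.71 = 430.16 kg/s.

430.2 kg/s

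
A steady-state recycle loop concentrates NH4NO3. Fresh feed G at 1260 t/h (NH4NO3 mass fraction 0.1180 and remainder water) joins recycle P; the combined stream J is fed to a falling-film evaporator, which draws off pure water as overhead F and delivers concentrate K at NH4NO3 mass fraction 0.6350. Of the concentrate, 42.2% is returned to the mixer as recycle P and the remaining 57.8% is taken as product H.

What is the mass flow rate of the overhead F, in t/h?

1026 t/h

Overall NH4NO3 balance (none leaves overhead): NH4NO3 in fresh feed = NH4NO3 in product, i.e. 1260×0.118 = (1−0.422)·K·0.635.
K = 148.68/(0.635×0.578) = 405.09 t/h.
Recycle P = 0.422×405.09 = 170.95 t/h.
Combined feed J = 1260 + 170.95 = 1430.9 t/h.
Overhead F = J − K = 1430.9 − 405.09 = 1025.9 t/h.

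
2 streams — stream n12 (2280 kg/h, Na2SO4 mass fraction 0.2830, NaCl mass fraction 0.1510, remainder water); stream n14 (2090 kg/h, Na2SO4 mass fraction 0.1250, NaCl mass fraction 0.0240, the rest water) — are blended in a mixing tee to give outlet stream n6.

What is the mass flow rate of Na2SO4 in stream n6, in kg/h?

906.5 kg/h

Na2SO4 out = Na2SO4 in = 2280×0.283 + 2090×0.125 = 906.49 kg/h.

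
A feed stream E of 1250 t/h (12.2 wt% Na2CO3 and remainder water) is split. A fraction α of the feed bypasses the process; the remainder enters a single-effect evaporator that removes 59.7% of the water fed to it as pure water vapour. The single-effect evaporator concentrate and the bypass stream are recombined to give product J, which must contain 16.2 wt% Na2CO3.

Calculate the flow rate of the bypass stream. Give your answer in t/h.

661.2 t/h

All 1250×0.122 = 152.5 t/h of Na2CO3 reaches J, so J = 152.5/0.162 = 941.36 t/h and vapour = 308.64 t/h.
The evaporator receives (1−α)·1250 of feed at 0.878 water and removes 0.597 of that water:
0.597×0.878×(1−α)×1250 = 308.64
(1−α) = 308.64/655.21 = 0.4711;  α = 0.5289.
Bypass flow = 0.5289×1250 = 661.18 t/h.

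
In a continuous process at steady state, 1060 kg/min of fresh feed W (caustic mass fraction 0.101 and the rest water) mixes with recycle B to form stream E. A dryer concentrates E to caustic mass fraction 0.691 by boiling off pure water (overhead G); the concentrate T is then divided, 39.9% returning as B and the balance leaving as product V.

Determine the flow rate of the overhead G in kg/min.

Overall caustic balance (none leaves overhead): caustic in fresh feed = caustic in product, i.e. 1060×0.101 = (1−0.399)·T·0.691.
T = 107.06/(0.691×0.601) = 257.8 kg/min.
Recycle B = 0.399×257.8 = 102.86 kg/min.
Combined feed E = 1060 + 102.86 = 1162.9 kg/min.
Overhead G = E − T = 1162.9 − 257.8 = 905.07 kg/min.

905.1 kg/min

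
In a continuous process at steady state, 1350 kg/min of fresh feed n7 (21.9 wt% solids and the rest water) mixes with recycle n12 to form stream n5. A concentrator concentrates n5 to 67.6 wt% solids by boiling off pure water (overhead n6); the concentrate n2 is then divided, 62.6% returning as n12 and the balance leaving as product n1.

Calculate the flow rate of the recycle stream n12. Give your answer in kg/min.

732 kg/min

Overall solids balance (none leaves overhead): solids in fresh feed = solids in product, i.e. 1350×0.219 = (1−0.626)·n2·0.676.
n2 = 295.65/(0.676×0.374) = 1169.4 kg/min.
Recycle n12 = 0.626×1169.4 = 732.04 kg/min.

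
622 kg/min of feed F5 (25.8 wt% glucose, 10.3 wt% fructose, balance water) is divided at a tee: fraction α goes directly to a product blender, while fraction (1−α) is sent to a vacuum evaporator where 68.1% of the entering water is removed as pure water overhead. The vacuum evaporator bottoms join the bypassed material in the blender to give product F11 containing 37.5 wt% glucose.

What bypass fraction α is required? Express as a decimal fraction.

All 622×0.258 = 160.48 kg/min of glucose reaches F11, so F11 = 160.48/0.375 = 427.94 kg/min and vapour = 194.06 kg/min.
The evaporator receives (1−α)·622 of feed at 0.639 water and removes 0.681 of that water:
0.681×0.639×(1−α)×622 = 194.06
(1−α) = 194.06/270.67 = 0.7170;  α = 0.2830.

0.283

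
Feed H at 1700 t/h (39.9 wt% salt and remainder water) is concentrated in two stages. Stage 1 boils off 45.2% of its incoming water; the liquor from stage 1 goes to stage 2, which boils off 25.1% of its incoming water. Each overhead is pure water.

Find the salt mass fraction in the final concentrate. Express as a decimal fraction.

water in feed = 1700×0.601 = 1021.7 t/h.
After stage 1: water left = (1−0.452)×1021.7 = 559.89; stream total = 1238.2 t/h.
After stage 2: water left = (1−0.251)×559.89 = 419.36; final concentrate = 1097.7 t/h.
salt fraction = 678.3/1097.7 = 0.6180.

0.6180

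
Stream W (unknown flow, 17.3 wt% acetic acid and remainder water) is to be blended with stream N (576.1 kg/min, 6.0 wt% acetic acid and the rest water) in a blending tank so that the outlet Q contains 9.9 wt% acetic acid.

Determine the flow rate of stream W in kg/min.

Let W be the unknown flow. Total out = 576.1 + W.
acetic acid balance: 34.566 + 0.173·W = 0.099·(576.1 + W)
(0.173 − 0.099)·W = 0.099×576.1 − 34.566 = 22.468
W = 22.468 / 0.074 = 303.62 kg/min

303.6 kg/min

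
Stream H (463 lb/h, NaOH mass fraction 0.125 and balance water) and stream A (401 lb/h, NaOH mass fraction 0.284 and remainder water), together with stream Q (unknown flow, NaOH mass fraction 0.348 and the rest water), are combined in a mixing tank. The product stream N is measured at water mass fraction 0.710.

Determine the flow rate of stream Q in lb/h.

Let Q be the unknown flow. Total out = 864 + Q.
water balance: 692.24 + 0.652·Q = 0.710·(864 + Q)
(0.652 − 0.710)·Q = 0.710×864 − 692.24 = -78.801
Q = -78.801 / -0.058 = 1358.6 lb/h

1359 lb/h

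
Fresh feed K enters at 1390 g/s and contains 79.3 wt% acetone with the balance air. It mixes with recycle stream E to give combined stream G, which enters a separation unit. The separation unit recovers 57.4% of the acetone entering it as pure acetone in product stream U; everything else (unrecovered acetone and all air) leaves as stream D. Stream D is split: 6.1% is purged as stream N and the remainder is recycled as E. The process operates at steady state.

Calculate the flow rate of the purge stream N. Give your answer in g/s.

air enters only via K and leaves only via the purge: 1390×0.207 = 0.061×(air in D), and the separation unit passes all air, so air in G = air in D = 4716.9 g/s.
acetone in G: m_A = 1390×0.793 + (1−0.061)·(1−0.574)·m_A, so m_A = 1102.3/0.6000 = 1837.2 g/s.
D = (1−0.574)×1837.2 + 4716.9 = 5499.5 g/s.
Purge N = 0.061×5499.5 = 335.47 g/s.

335.5 g/s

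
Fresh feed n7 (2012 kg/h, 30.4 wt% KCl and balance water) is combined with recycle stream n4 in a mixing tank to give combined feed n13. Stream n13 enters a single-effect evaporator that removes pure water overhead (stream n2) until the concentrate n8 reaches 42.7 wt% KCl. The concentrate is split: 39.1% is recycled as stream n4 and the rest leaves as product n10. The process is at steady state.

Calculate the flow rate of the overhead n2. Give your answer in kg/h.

579.6 kg/h

Overall KCl balance (none leaves overhead): KCl in fresh feed = KCl in product, i.e. 2012×0.304 = (1−0.391)·n8·0.427.
n8 = 611.65/(0.427×0.609) = 2352.1 kg/h.
Recycle n4 = 0.391×2352.1 = 919.67 kg/h.
Combined feed n13 = 2012 + 919.67 = 2931.7 kg/h.
Overhead n2 = n13 − n8 = 2931.7 − 2352.1 = 579.57 kg/h.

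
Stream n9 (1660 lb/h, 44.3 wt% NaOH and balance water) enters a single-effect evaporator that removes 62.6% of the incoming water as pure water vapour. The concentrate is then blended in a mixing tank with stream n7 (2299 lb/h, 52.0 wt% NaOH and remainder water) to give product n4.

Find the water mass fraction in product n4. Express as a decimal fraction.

Vapour removed = 0.626×0.557×1660 = 578.81 lb/h; concentrate = 1081.2 lb/h.
water reaching the mixer = 345.81 (from concentrate) + 2299×0.480 = 1449.3 lb/h.
Product flow = 1081.2 + 2299 = 3380.2 lb/h; water fraction = 0.429.

0.429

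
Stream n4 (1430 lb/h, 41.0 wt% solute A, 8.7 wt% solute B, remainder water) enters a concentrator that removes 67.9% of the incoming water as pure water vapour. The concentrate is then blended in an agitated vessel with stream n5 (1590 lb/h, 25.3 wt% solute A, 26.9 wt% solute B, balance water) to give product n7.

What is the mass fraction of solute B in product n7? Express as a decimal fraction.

Vapour removed = 0.679×0.503×1430 = 488.4 lb/h; concentrate = 941.6 lb/h.
solute B reaching the mixer = 124.41 (from concentrate) + 1590×0.269 = 552.12 lb/h.
Product flow = 941.6 + 1590 = 2531.6 lb/h; solute B fraction = 0.218.

0.218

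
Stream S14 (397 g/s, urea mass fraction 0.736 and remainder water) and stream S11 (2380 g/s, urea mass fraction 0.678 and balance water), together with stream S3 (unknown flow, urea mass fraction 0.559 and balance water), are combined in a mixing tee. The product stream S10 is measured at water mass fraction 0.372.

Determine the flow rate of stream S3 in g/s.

Let S3 be the unknown flow. Total out = 2777 + S3.
water balance: 871.17 + 0.441·S3 = 0.372·(2777 + S3)
(0.441 − 0.372)·S3 = 0.372×2777 − 871.17 = 161.88
S3 = 161.88 / 0.069 = 2346 g/s

2346 g/s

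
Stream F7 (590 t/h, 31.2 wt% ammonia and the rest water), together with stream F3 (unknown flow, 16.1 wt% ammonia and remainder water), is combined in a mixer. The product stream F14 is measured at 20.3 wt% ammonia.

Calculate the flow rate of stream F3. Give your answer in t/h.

Let F3 be the unknown flow. Total out = 590 + F3.
ammonia balance: 184.08 + 0.161·F3 = 0.203·(590 + F3)
(0.161 − 0.203)·F3 = 0.203×590 − 184.08 = -64.31
F3 = -64.31 / -0.042 = 1531.2 t/h

1531 t/h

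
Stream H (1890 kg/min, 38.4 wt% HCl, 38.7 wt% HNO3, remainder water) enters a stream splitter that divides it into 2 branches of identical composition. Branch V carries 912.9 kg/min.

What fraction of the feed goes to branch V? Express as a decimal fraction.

0.483

Fraction to V = 912.9/1890 = 0.4830.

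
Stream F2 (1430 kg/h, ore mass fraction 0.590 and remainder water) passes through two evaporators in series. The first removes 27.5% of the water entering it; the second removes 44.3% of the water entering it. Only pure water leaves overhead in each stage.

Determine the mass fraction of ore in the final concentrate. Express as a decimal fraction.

water in feed = 1430×0.410 = 586.3 kg/h.
After stage 1: water left = (1−0.275)×586.3 = 425.07; stream total = 1268.8 kg/h.
After stage 2: water left = (1−0.443)×425.07 = 236.76; final concentrate = 1080.5 kg/h.
ore fraction = 843.7/1080.5 = 0.781.

0.781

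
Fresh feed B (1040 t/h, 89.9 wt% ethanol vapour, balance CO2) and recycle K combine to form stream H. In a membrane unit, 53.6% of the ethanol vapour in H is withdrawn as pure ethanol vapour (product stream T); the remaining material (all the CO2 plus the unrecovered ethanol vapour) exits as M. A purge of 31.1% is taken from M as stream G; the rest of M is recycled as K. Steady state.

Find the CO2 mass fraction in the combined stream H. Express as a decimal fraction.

0.1973

CO2 enters only via B and leaves only via the purge: 1040×0.101 = 0.311×(CO2 in M), and the membrane unit passes all CO2, so CO2 in H = CO2 in M = 337.75 t/h.
ethanol vapour in H: m_A = 1040×0.899 + (1−0.311)·(1−0.536)·m_A, so m_A = 934.96/0.6803 = 1374.3 t/h.
H = 1374.3 + 337.75 = 1712.1 t/h.
CO2 fraction in H = 337.75/1712.1 = 0.1973.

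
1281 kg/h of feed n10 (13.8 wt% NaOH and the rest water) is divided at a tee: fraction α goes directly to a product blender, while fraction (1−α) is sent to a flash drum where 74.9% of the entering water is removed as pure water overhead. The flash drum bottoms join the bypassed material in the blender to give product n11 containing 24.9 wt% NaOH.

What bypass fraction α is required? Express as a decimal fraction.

All 1281×0.138 = 176.78 kg/h of NaOH reaches n11, so n11 = 176.78/0.249 = 709.95 kg/h and vapour = 571.05 kg/h.
The evaporator receives (1−α)·1281 of feed at 0.862 water and removes 0.749 of that water:
0.749×0.862×(1−α)×1281 = 571.05
(1−α) = 571.05/827.06 = 0.6905;  α = 0.3095.

0.310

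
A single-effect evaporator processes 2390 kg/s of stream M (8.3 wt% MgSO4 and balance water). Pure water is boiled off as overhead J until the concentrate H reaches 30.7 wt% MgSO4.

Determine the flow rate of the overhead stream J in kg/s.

MgSO4 is conserved: 2390×0.083 = 198.37 kg/s all reports to the concentrate.
Concentrate = 198.37/(target fraction) = 646.16 kg/s.
Overhead = 2390 − 646.16 = 1743.8 kg/s.

1744 kg/s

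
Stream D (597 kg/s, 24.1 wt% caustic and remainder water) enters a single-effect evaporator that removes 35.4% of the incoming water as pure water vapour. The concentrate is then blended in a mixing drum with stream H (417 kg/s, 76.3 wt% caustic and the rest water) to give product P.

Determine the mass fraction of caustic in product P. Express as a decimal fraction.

0.541

Vapour removed = 0.354×0.759×597 = 160.41 kg/s; concentrate = 436.59 kg/s.
caustic reaching the mixer = 143.88 (from concentrate) + 417×0.763 = 462.05 kg/s.
Product flow = 436.59 + 417 = 853.59 kg/s; caustic fraction = 0.541.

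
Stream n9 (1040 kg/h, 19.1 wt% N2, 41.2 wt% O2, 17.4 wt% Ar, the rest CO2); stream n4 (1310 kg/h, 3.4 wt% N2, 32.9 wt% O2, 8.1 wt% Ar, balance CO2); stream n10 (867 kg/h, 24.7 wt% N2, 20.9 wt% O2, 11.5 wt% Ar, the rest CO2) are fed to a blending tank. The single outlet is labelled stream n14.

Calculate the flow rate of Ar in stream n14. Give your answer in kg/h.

386.8 kg/h

Ar out = Ar in = 1040×0.174 + 1310×0.081 + 867×0.115 = 386.77 kg/h.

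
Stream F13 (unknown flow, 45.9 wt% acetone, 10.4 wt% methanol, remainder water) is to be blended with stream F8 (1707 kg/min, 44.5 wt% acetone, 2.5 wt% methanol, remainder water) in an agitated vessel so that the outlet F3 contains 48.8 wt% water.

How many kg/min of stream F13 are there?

1406 kg/min

Let F13 be the unknown flow. Total out = 1707 + F13.
water balance: 904.71 + 0.437·F13 = 0.488·(1707 + F13)
(0.437 − 0.488)·F13 = 0.488×1707 − 904.71 = -71.694
F13 = -71.694 / -0.051 = 1405.8 kg/min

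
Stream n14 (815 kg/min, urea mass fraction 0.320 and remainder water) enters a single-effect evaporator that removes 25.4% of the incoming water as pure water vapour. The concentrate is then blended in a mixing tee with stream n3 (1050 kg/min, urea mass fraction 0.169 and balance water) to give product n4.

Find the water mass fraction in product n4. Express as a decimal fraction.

0.746

Vapour removed = 0.254×0.680×815 = 140.77 kg/min; concentrate = 674.23 kg/min.
water reaching the mixer = 413.43 (from concentrate) + 1050×0.831 = 1286 kg/min.
Product flow = 674.23 + 1050 = 1724.2 kg/min; water fraction = 0.746.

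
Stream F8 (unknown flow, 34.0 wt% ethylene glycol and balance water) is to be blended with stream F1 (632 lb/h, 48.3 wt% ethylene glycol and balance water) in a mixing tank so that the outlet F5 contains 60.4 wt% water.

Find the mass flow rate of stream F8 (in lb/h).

981.9 lb/h

Let F8 be the unknown flow. Total out = 632 + F8.
water balance: 326.74 + 0.660·F8 = 0.604·(632 + F8)
(0.660 − 0.604)·F8 = 0.604×632 − 326.74 = 54.984
F8 = 54.984 / 0.056 = 981.86 lb/h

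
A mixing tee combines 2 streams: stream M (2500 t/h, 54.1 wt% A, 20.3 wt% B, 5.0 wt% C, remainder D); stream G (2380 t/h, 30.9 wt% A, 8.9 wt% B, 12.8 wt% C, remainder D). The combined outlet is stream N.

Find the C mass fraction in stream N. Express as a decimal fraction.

Total flow out = 2500 + 2380 = 4880 t/h.
C in = 2500×0.050 + 2380×0.128 = 429.64 t/h.
C mass fraction in N = 429.64/4880 = 0.0880.

0.0880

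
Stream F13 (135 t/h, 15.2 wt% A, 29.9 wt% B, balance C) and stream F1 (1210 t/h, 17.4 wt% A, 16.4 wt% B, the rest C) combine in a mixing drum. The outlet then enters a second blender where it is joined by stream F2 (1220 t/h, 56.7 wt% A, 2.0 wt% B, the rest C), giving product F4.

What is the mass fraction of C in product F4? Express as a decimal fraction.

0.538

Overall, product flow = 2565 t/h.
C in = 135×0.549 + 1210×0.662 + 1220×0.413 = 1379 t/h.
C fraction in F4 = 0.538.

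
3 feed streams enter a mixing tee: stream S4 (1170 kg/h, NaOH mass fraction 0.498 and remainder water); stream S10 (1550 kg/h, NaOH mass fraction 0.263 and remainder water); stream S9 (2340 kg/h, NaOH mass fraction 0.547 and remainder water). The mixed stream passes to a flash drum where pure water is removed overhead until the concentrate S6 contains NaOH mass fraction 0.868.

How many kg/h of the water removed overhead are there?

NaOH entering = 1170×0.498 + 1550×0.263 + 2340×0.547 = 2270.3 kg/h.
All NaOH reports to S6, so S6 = 2270.3/0.868 = 2615.5 kg/h.
Total feed = 5060 kg/h; overhead = 5060 − 2615.5 = 2444.5 kg/h.

2444 kg/h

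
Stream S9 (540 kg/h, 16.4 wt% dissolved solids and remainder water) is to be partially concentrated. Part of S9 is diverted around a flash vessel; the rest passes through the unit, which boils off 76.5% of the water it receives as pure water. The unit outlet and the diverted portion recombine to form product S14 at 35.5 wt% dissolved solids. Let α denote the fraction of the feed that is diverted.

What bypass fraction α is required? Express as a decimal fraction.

All 540×0.164 = 88.56 kg/h of dissolved solids reaches S14, so S14 = 88.56/0.355 = 249.46 kg/h and vapour = 290.54 kg/h.
The evaporator receives (1−α)·540 of feed at 0.836 water and removes 0.765 of that water:
0.765×0.836×(1−α)×540 = 290.54
(1−α) = 290.54/345.35 = 0.8413;  α = 0.1587.

0.159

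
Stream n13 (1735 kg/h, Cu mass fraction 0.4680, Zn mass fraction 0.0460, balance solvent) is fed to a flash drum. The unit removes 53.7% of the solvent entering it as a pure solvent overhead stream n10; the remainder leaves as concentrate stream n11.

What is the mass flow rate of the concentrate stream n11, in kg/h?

solvent entering = 1735×0.486 = 843.21 kg/h; overhead removed = 0.537×843.21 = 452.8 kg/h.
Concentrate = 1735 − 452.8 = 1282.2 kg/h.

1282 kg/h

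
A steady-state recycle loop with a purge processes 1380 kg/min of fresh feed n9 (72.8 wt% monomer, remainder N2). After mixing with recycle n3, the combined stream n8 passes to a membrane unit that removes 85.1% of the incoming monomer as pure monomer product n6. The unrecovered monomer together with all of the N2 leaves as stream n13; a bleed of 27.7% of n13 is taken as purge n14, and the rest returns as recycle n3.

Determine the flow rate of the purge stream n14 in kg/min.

421.8 kg/min

N2 enters only via n9 and leaves only via the purge: 1380×0.272 = 0.277×(N2 in n13), and the membrane unit passes all N2, so N2 in n8 = N2 in n13 = 1355.1 kg/min.
monomer in n8: m_A = 1380×0.728 + (1−0.277)·(1−0.851)·m_A, so m_A = 1004.6/0.8923 = 1125.9 kg/min.
n13 = (1−0.851)×1125.9 + 1355.1 = 1522.9 kg/min.
Purge n14 = 0.277×1522.9 = 421.83 kg/min.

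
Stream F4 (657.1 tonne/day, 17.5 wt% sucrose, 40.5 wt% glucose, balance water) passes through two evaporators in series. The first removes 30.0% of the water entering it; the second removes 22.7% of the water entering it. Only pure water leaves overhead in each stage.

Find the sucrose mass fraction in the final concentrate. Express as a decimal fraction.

0.217

water in feed = 657.1×0.420 = 275.98 tonne/day.
After stage 1: water left = (1−0.300)×275.98 = 193.19; stream total = 574.31 tonne/day.
After stage 2: water left = (1−0.227)×193.19 = 149.33; final concentrate = 530.45 tonne/day.
sucrose fraction = 114.99/530.45 = 0.217.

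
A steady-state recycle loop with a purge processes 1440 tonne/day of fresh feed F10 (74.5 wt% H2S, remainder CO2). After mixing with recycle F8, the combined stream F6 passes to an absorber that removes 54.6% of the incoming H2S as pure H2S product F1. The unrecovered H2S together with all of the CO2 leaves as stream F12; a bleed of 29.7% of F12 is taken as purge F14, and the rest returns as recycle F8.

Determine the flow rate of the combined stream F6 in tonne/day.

2812 tonne/day

CO2 enters only via F10 and leaves only via the purge: 1440×0.255 = 0.297×(CO2 in F12), and the absorber passes all CO2, so CO2 in F6 = CO2 in F12 = 1236.4 tonne/day.
H2S in F6: m_A = 1440×0.745 + (1−0.297)·(1−0.546)·m_A, so m_A = 1072.8/0.6808 = 1575.7 tonne/day.
F6 = 1575.7 + 1236.4 = 2812.1 tonne/day.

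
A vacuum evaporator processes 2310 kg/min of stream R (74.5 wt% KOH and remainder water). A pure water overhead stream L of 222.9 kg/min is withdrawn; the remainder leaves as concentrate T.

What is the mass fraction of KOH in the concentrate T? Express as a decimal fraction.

0.825

KOH is not removed: 2310×0.745 = 1721 kg/min of KOH enters T.
Concentrate = 2310 − 222.9 = 2087.1 kg/min.
Mass fraction = 1721/2087.1 = 0.825.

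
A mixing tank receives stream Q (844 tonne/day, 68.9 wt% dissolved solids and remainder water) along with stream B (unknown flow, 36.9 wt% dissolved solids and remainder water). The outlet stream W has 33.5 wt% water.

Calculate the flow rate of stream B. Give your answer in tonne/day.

Let B be the unknown flow. Total out = 844 + B.
water balance: 262.48 + 0.631·B = 0.335·(844 + B)
(0.631 − 0.335)·B = 0.335×844 − 262.48 = 20.256
B = 20.256 / 0.296 = 68.432 tonne/day

68.43 tonne/day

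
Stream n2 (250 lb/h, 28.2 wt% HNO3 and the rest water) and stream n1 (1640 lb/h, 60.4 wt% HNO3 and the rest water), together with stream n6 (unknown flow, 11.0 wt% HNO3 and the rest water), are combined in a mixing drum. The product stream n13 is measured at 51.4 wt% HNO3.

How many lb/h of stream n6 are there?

Let n6 be the unknown flow. Total out = 1890 + n6.
HNO3 balance: 1061.1 + 0.110·n6 = 0.514·(1890 + n6)
(0.110 − 0.514)·n6 = 0.514×1890 − 1061.1 = -89.6
n6 = -89.6 / -0.404 = 221.78 lb/h

221.8 lb/h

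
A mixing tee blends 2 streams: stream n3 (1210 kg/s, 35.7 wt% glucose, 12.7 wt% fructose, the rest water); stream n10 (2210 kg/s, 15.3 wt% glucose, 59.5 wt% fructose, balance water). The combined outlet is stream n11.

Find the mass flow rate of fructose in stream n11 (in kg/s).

fructose out = fructose in = 1210×0.127 + 2210×0.595 = 1468.6 kg/s.

1469 kg/s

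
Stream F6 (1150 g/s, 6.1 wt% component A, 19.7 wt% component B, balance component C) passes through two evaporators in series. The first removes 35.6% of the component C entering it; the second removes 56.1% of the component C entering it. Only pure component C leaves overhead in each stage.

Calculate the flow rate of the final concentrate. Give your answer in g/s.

537.9 g/s

component C in feed = 1150×0.742 = 853.3 g/s.
After stage 1: component C left = (1−0.356)×853.3 = 549.53; stream total = 846.23 g/s.
After stage 2: component C left = (1−0.561)×549.53 = 241.24; final concentrate = 537.94 g/s.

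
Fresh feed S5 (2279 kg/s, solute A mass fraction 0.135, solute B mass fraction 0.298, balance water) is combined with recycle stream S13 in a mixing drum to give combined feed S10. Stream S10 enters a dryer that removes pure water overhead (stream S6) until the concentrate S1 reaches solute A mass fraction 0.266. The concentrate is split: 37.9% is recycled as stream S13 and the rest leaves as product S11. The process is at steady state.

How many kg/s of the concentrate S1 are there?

Overall solute A balance (none leaves overhead): solute A in fresh feed = solute A in product, i.e. 2279×0.135 = (1−0.379)·S1·0.266.
S1 = 307.67/(0.266×0.621) = 1862.5 kg/s.

1863 kg/s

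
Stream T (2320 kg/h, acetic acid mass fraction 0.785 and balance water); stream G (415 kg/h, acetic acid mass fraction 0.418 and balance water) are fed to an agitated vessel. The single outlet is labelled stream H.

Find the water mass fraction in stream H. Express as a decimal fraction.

Total flow out = 2320 + 415 = 2735 kg/h.
water in = 2320×0.215 + 415×0.582 = 740.33 kg/h.
water mass fraction in H = 740.33/2735 = 0.271.

0.271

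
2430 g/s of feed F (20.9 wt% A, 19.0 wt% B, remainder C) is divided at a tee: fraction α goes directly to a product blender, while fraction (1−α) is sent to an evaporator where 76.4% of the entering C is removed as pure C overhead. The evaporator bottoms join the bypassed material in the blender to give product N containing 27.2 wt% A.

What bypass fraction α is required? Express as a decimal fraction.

All 2430×0.209 = 507.87 g/s of A reaches N, so N = 507.87/0.272 = 1867.2 g/s and vapour = 562.83 g/s.
The evaporator receives (1−α)·2430 of feed at 0.601 C and removes 0.764 of that C:
0.764×0.601×(1−α)×2430 = 562.83
(1−α) = 562.83/1115.8 = 0.5044;  α = 0.4956.

0.496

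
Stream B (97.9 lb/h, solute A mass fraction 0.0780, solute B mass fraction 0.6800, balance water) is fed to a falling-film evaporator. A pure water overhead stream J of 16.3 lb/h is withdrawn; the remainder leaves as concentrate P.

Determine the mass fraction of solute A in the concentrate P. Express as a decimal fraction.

0.0936

solute A is not removed: 97.9×0.078 = 7.6362 lb/h of solute A enters P.
Concentrate = 97.9 − 16.3 = 81.6 lb/h.
Mass fraction = 7.6362/81.6 = 0.0936.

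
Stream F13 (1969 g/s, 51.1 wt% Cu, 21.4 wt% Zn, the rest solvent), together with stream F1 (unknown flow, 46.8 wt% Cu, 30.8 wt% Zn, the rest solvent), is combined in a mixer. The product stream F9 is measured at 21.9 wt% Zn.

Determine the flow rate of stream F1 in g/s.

110.6 g/s

Let F1 be the unknown flow. Total out = 1969 + F1.
Zn balance: 421.37 + 0.308·F1 = 0.219·(1969 + F1)
(0.308 − 0.219)·F1 = 0.219×1969 − 421.37 = 9.845
F1 = 9.845 / 0.089 = 110.62 g/s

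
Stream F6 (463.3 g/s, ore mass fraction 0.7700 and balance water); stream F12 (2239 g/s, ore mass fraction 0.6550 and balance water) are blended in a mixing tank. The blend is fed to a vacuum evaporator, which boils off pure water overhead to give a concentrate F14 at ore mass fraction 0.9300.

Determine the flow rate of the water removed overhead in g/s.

ore entering = 463.3×0.770 + 2239×0.655 = 1823.3 g/s.
All ore reports to F14, so F14 = 1823.3/0.930 = 1960.5 g/s.
Total feed = 2702.3 g/s; overhead = 2702.3 − 1960.5 = 741.78 g/s.

741.8 g/s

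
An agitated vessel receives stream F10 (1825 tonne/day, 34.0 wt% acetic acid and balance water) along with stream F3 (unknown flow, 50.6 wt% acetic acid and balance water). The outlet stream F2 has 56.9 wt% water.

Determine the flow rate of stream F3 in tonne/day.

2214 tonne/day

Let F3 be the unknown flow. Total out = 1825 + F3.
water balance: 1204.5 + 0.494·F3 = 0.569·(1825 + F3)
(0.494 − 0.569)·F3 = 0.569×1825 − 1204.5 = -166.08
F3 = -166.08 / -0.075 = 2214.3 tonne/day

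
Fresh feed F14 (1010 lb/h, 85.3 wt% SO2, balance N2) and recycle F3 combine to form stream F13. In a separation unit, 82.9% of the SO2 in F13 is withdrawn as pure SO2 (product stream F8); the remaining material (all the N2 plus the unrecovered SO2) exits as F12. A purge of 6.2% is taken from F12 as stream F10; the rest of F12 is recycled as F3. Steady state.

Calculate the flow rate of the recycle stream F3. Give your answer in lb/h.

N2 enters only via F14 and leaves only via the purge: 1010×0.147 = 0.062×(N2 in F12), and the separation unit passes all N2, so N2 in F13 = N2 in F12 = 2394.7 lb/h.
SO2 in F13: m_A = 1010×0.853 + (1−0.062)·(1−0.829)·m_A, so m_A = 861.53/0.8396 = 1026.1 lb/h.
F12 = (1−0.829)×1026.1 + 2394.7 = 2570.1 lb/h.
Recycle F3 = (1−0.062)×2570.1 = 2410.8 lb/h.

2411 lb/h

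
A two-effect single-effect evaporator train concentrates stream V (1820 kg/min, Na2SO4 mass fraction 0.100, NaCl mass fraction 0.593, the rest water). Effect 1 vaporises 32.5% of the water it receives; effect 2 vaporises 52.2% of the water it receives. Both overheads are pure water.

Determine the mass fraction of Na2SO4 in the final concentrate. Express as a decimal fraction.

water in feed = 1820×0.307 = 558.74 kg/min.
After stage 1: water left = (1−0.325)×558.74 = 377.15; stream total = 1638.4 kg/min.
After stage 2: water left = (1−0.522)×377.15 = 180.28; final concentrate = 1441.5 kg/min.
Na2SO4 fraction = 182/1441.5 = 0.126.

0.126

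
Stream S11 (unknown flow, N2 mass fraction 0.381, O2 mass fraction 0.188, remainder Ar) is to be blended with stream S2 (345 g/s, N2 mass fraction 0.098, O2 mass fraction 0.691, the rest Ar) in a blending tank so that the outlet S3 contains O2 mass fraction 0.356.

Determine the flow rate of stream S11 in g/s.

687.9 g/s

Let S11 be the unknown flow. Total out = 345 + S11.
O2 balance: 238.39 + 0.188·S11 = 0.356·(345 + S11)
(0.188 − 0.356)·S11 = 0.356×345 − 238.39 = -115.57
S11 = -115.57 / -0.168 = 687.95 g/s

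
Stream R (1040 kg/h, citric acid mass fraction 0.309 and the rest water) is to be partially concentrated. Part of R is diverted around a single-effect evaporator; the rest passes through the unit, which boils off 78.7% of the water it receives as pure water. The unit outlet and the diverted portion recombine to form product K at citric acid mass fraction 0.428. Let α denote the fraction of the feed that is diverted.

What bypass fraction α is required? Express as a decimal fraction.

0.489

All 1040×0.309 = 321.36 kg/h of citric acid reaches K, so K = 321.36/0.428 = 750.84 kg/h and vapour = 289.16 kg/h.
The evaporator receives (1−α)·1040 of feed at 0.691 water and removes 0.787 of that water:
0.787×0.691×(1−α)×1040 = 289.16
(1−α) = 289.16/565.57 = 0.5113;  α = 0.4887.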